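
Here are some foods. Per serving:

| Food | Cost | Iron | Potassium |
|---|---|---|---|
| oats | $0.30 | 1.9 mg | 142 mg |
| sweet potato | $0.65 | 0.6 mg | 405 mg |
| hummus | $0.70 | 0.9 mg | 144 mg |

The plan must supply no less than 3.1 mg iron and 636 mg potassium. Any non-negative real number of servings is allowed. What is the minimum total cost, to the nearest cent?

Minimising a linear cost over {iron ≥ 3.1, potassium ≥ 636, servings ≥ 0} — the optimum is at a vertex, using one or two foods.
oats only: max(3.1/1.9, 636/142) = 4.479 servings → $1.34.
sweet potato only: max(3.1/0.6, 636/405) = 5.167 servings → $3.36.
hummus only: max(3.1/0.9, 636/144) = 4.417 servings → $3.09.
oats + sweet potato with both tight: 1.277 servings and 1.123 servings → $1.11.
oats + hummus: intersection lies outside the first quadrant.
sweet potato + hummus with both tight: 0.4531 servings and 3.142 servings → $2.49.
Cheapest feasible corner: $1.11.

$1.11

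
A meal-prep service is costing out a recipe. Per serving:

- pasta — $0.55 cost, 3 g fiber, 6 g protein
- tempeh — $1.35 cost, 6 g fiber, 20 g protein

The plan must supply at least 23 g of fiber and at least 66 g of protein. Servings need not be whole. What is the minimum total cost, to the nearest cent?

At the optimum either one food covers both requirements or two foods hit both targets exactly; no other combination can be cheaper.
pasta only: max(23/3, 66/6) = 11 servings → $6.05.
tempeh only: max(23/6, 66/20) = 3.833 servings → $5.17.
pasta + tempeh with both tight: 2.667 servings and 2.5 servings → $4.84.
Cheapest feasible corner: $4.84.

$4.84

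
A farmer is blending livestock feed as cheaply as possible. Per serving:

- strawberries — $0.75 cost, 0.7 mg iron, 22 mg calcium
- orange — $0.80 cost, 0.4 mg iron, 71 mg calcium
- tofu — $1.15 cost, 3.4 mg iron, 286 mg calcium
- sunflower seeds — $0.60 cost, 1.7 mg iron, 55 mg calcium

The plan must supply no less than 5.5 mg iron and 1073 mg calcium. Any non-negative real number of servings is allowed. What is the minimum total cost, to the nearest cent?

$4.31

This is a tiny linear program; its minimum lies at a vertex of the feasible set. List the vertices and price them.
strawberries only: max(5.5/0.7, 1073/22) = 48.77 servings → $36.58.
orange only: max(5.5/0.4, 1073/71) = 15.11 servings → $12.09.
tofu only: max(5.5/3.4, 1073/286) = 3.752 servings → $4.31.
sunflower seeds only: max(5.5/1.7, 1073/55) = 19.51 servings → $11.71.
strawberries + orange: intersection lies outside the first quadrant.
strawberries + tofu: intersection lies outside the first quadrant.
strawberries + sunflower seeds: intersection lies outside the first quadrant.
orange + tofu: intersection lies outside the first quadrant.
orange + sunflower seeds: the both-tight solution has a negative serving — not a feasible corner.
tofu + sunflower seeds with both targets exact would need a negative amount; discard.
So the least-cost plan costs $4.31.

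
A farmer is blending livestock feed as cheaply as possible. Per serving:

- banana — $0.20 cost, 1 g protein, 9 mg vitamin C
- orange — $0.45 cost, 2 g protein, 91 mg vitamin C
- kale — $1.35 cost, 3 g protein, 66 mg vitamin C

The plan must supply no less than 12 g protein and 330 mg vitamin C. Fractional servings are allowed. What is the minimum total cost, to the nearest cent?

$2.55

Check every corner: each single food scaled to meet both minima, and each pair solved so both constraints bind.
banana only: max(12/1, 330/9) = 36.67 servings → $7.33.
orange only: max(12/2, 330/91) = 6 servings → $2.70.
kale only: max(12/3, 330/66) = 5 servings → $6.75.
banana + orange with both tight: 5.918 servings and 3.041 servings → $2.55.
banana + kale with both targets exact would need a negative amount; discard.
orange + kale with both tight: 1.404 servings and 3.064 servings → $4.77.
The minimum over all feasible corners is $2.55.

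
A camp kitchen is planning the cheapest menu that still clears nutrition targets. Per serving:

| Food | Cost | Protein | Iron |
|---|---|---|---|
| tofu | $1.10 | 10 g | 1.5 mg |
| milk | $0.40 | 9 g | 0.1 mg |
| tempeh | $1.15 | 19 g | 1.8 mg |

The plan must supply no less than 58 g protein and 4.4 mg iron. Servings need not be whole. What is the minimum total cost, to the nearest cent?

$3.30

Minimising a linear cost over {protein ≥ 58, iron ≥ 4.4, servings ≥ 0} — the optimum is at a vertex, using one or two foods.
tofu only: max(58/10, 4.4/1.5) = 5.8 servings → $6.38.
milk only: max(58/9, 4.4/0.1) = 44 servings → $17.60.
tempeh only: max(58/19, 4.4/1.8) = 3.053 servings → $3.51.
tofu + milk with both tight: 2.704 servings and 3.44 servings → $4.35.
tofu + tempeh with both targets exact would need a negative amount; discard.
milk + tempeh with both tight: 1.455 servings and 2.364 servings → $3.30.
Cheapest feasible corner: $3.30.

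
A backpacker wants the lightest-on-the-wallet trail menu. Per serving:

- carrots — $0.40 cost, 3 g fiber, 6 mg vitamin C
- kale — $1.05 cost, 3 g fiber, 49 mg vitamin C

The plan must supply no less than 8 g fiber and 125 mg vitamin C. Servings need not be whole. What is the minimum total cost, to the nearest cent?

$2.71

Two binding constraints pin down two serving amounts, so the optimal mix uses at most two foods. The candidates are each food alone (scaled to the tighter of fiber/vitamin C) and each pair with both constraints tight.
carrots only: max(8/3, 125/6) = 20.83 servings → $8.33.
kale only: max(8/3, 125/49) = 2.667 servings → $2.80.
carrots + kale with both tight: 0.1318 servings and 2.535 servings → $2.71.
The minimum over all feasible corners is $2.71.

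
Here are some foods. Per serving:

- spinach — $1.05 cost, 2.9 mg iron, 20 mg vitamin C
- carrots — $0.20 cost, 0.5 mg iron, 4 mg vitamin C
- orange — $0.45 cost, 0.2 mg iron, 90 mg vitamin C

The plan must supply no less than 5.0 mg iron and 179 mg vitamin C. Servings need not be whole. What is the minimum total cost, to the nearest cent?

$2.43

Check every corner: each single food scaled to meet both minima, and each pair solved so both constraints bind.
spinach only: max(5.0/2.9, 179/20) = 8.95 servings → $9.40.
carrots only: max(5.0/0.5, 179/4) = 44.75 servings → $8.95.
orange only: max(5.0/0.2, 179/90) = 25 servings → $11.25.
spinach + carrots with both targets exact would need a negative amount; discard.
spinach + orange with both tight: 1.612 servings and 1.631 servings → $2.43.
carrots + orange with both tight: 9.371 servings and 1.572 servings → $2.58.
So the least-cost plan costs $2.43.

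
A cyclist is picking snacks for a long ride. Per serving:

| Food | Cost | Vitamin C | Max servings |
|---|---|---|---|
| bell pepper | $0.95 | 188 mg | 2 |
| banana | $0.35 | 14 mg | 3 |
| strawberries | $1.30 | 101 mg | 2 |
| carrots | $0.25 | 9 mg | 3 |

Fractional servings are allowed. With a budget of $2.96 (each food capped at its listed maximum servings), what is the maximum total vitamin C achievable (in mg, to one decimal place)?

Vitamin C per dollar: bell pepper 197.9, strawberries 77.69, banana 40, carrots 36.
Take 2 servings of bell pepper: spends $1.90, +376.0 mg vitamin C (running total 376.0 mg).
Take 0.8154 servings of strawberries: spends $1.06, +82.4 mg vitamin C (running total 458.4 mg).
Greedy by best ratio exhausts the cost allowance optimally: 458.4 mg.

458.4 mg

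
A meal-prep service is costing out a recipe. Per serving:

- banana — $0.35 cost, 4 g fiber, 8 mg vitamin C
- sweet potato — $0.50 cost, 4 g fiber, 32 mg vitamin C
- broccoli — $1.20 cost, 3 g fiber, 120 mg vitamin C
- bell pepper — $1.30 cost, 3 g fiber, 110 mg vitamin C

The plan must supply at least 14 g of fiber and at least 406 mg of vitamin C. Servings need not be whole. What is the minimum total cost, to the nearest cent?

$4.28

A basic optimal solution has at most two foods positive. Try each food alone and each pair with both targets met exactly.
banana only: max(14/4, 406/8) = 50.75 servings → $17.76.
sweet potato only: max(14/4, 406/32) = 12.69 servings → $6.34.
broccoli only: max(14/3, 406/120) = 4.667 servings → $5.60.
bell pepper only: max(14/3, 406/110) = 4.667 servings → $6.07.
banana + sweet potato with both targets exact would need a negative amount; discard.
banana + broccoli with both tight: 1.013 servings and 3.316 servings → $4.33.
banana + bell pepper with both tight: 0.774 servings and 3.635 servings → $5.00.
sweet potato + broccoli with both tight: 1.203 servings and 3.062 servings → $4.28.
sweet potato + bell pepper with both tight: 0.936 servings and 3.419 servings → $4.91.
broccoli + bell pepper with both targets exact would need a negative amount; discard.
Cheapest feasible corner: $4.28.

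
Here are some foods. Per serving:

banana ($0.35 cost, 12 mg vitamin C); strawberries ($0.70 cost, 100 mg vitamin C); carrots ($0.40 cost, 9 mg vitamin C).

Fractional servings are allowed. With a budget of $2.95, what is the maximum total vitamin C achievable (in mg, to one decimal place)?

Vitamin C per dollar: strawberries 142.9, banana 34.29, carrots 22.5.
With no serving limits, spend the whole cost allowance on strawberries: $2.95 / $0.70 × 100 mg = 421.4 mg.

421.4 mg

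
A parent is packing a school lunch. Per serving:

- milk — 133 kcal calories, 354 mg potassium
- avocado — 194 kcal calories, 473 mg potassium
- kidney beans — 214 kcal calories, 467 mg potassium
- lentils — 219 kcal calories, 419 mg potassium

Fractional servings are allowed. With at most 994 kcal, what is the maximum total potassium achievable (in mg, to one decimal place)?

2645.7 mg

Potassium per kcal: milk 2.662, avocado 2.438, kidney beans 2.182, lentils 1.913.
With no serving limits, spend the whole calories allowance on milk: 994 kcal / 133 kcal × 354 mg = 2645.7 mg.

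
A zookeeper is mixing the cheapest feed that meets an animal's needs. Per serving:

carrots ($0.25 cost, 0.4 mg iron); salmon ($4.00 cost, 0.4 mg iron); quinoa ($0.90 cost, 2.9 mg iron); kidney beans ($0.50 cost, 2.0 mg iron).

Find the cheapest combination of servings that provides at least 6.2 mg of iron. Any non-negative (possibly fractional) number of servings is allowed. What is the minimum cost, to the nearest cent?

Cost per mg of iron: kidney beans $0.2500, quinoa $0.3103, carrots $0.6250, salmon $10.0000.
With no serving limits, use only kidney beans: 6.2 mg / 2.0 mg = 3.1 servings × $0.50 = $1.55.

$1.55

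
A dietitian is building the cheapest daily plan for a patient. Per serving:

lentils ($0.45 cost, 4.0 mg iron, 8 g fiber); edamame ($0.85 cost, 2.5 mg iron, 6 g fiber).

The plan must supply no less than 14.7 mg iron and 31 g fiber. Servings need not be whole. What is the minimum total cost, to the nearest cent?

The cheapest plan sits at a corner of the feasible region — with two constraints it uses at most two foods.
lentils only: max(14.7/4.0, 31/8) = 3.875 servings → $1.74.
edamame only: max(14.7/2.5, 31/6) = 5.88 servings → $5.00.
lentils + edamame with both tight: 2.675 servings and 1.6 servings → $2.56.
So the least-cost plan costs $1.74.

$1.74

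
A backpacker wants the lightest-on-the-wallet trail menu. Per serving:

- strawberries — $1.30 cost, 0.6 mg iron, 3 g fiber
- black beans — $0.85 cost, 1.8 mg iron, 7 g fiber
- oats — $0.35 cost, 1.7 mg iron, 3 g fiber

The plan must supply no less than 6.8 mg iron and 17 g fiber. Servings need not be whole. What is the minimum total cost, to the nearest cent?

At the optimum either one food covers both requirements or two foods hit both targets exactly; no other combination can be cheaper.
strawberries only: max(6.8/0.6, 17/3) = 11.33 servings → $14.73.
black beans only: max(6.8/1.8, 17/7) = 3.778 servings → $3.21.
oats only: max(6.8/1.7, 17/3) = 5.667 servings → $1.98.
strawberries + black beans: the both-tight solution has a negative serving — not a feasible corner.
strawberries + oats with both tight: 2.576 servings and 3.091 servings → $4.43.
black beans + oats with both tight: 1.308 servings and 2.615 servings → $2.03.
Cheapest feasible corner: $1.98.

$1.98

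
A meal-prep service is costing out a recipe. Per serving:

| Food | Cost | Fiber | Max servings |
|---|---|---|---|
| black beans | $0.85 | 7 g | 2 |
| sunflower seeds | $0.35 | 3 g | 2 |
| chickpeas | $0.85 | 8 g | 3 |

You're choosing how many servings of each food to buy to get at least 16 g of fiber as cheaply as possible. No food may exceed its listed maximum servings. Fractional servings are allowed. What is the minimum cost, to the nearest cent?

Cost per g of fiber: chickpeas $0.1062, sunflower seeds $0.1167, black beans $0.1214.
Take 2 servings of chickpeas: +16.0 g fiber for $1.70 (total $1.70, still need 0.0 g).
Filling from the cheapest source first is optimal under one linear minimum: $1.70.

$1.70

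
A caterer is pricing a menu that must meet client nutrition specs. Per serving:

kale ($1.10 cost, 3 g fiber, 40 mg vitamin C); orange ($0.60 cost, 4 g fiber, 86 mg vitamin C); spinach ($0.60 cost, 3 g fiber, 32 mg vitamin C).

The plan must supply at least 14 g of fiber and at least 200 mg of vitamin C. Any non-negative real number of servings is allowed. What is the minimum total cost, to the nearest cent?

$2.10

A basic optimal solution has at most two foods positive. Try each food alone and each pair with both targets met exactly.
kale only: max(14/3, 200/40) = 5 servings → $5.50.
orange only: max(14/4, 200/86) = 3.5 servings → $2.10.
spinach only: max(14/3, 200/32) = 6.25 servings → $3.75.
kale + orange with both tight: 4.122 servings and 0.4082 servings → $4.78.
kale + spinach: the both-tight solution has a negative serving — not a feasible corner.
orange + spinach with both tight: 1.169 servings and 3.108 servings → $2.57.
Cheapest feasible corner: $2.10.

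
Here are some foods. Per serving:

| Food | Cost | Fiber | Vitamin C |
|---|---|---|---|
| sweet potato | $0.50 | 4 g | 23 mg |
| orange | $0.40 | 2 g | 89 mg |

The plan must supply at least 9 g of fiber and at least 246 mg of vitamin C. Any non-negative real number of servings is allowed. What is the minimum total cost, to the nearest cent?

Minimising a linear cost over {fiber ≥ 9, vitamin C ≥ 246, servings ≥ 0} — the optimum is at a vertex, using one or two foods.
sweet potato only: max(9/4, 246/23) = 10.7 servings → $5.35.
orange only: max(9/2, 246/89) = 4.5 servings → $1.80.
sweet potato + orange with both tight: 0.9968 servings and 2.506 servings → $1.50.
So the least-cost plan costs $1.50.

$1.50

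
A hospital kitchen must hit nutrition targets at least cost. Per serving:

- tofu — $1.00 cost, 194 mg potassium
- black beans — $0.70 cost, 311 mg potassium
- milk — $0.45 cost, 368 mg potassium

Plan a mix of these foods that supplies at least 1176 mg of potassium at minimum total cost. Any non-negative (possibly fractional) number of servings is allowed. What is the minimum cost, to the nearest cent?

Cost per mg of potassium: milk $0.0012, black beans $0.0023, tofu $0.0052.
With no serving limits, use only milk: 1176 mg / 368 mg = 3.196 servings × $0.45 = $1.44.

$1.44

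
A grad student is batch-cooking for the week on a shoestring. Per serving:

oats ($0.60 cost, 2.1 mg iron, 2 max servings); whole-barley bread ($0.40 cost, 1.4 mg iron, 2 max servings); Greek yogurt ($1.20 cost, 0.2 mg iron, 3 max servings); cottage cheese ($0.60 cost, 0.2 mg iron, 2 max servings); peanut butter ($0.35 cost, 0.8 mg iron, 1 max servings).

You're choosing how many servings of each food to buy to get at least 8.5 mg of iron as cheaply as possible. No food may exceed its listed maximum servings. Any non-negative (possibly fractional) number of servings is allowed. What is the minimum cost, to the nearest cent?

$5.35

Cost per mg of iron: oats $0.2857, whole-barley bread $0.2857, peanut butter $0.4375, cottage cheese $3.0000, Greek yogurt $6.0000.
Take 2 servings of oats: +4.2 mg iron for $1.20 (total $1.20, still need 4.3 mg).
Take 2 servings of whole-barley bread: +2.8 mg iron for $0.80 (total $2.00, still need 1.5 mg).
Take 1 serving of peanut butter: +0.8 mg iron for $0.35 (total $2.35, still need 0.7 mg).
Take 2 servings of cottage cheese: +0.4 mg iron for $1.20 (total $3.55, still need 0.3 mg).
Take 1.5 servings of Greek yogurt: +0.3 mg iron for $1.80 (total $5.35, still need 0.0 mg).
Filling from the cheapest source first is optimal under one linear minimum: $5.35.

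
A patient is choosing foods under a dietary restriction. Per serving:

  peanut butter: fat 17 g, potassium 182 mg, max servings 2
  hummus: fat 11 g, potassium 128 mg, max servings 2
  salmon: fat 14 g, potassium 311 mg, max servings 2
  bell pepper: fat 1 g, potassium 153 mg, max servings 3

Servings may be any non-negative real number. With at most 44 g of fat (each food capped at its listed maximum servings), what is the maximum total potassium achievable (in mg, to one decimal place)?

Potassium per g fat: bell pepper 153, salmon 22.21, hummus 11.64, peanut butter 10.71.
Take 3 servings of bell pepper: uses 3 g fat, +459.0 mg potassium (running total 459.0 mg).
Take 2 servings of salmon: uses 28 g fat, +622.0 mg potassium (running total 1081.0 mg).
Take 1.182 servings of hummus: uses 13 g fat, +151.3 mg potassium (running total 1232.3 mg).
Greedy by best ratio exhausts the fat allowance optimally: 1232.3 mg.

1232.3 mg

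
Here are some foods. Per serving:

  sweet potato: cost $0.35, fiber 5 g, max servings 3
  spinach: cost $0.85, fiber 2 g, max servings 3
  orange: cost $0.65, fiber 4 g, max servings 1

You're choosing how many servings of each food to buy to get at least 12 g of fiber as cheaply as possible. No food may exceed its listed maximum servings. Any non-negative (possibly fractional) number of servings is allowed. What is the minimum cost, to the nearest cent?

Cost per g of fiber: sweet potato $0.0700, orange $0.1625, spinach $0.4250.
Take 2.4 servings of sweet potato: +12.0 g fiber for $0.84 (total $0.84, still need 0.0 g).
Filling from the cheapest source first is optimal under one linear minimum: $0.84.

$0.84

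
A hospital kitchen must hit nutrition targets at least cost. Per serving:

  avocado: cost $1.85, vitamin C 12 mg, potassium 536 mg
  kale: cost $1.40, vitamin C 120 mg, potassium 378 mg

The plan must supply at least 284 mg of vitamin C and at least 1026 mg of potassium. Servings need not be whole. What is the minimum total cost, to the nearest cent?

$3.76

avocado only: max(284/12, 1026/536) = 23.67 servings → $43.78.
kale only: max(284/120, 1026/378) = 2.714 servings → $3.80.
avocado + kale with both tight: 0.2637 servings and 2.34 servings → $3.76.
Cheapest feasible corner: $3.76.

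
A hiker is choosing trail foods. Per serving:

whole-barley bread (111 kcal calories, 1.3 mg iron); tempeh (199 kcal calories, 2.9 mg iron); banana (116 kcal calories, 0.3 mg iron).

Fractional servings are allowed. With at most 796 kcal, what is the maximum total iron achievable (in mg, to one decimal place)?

11.6 mg

Iron per kcal: tempeh 0.01457, whole-barley bread 0.01171, banana 0.002586.
With no serving limits, spend the whole calories allowance on tempeh: 796 kcal / 199 kcal × 2.9 mg = 11.6 mg.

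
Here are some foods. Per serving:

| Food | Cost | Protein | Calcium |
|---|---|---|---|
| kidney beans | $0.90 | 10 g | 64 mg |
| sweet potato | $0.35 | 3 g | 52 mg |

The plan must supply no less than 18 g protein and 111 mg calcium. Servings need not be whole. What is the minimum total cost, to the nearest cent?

$1.62

This is a tiny linear program; its minimum lies at a vertex of the feasible set. List the vertices and price them.
kidney beans only: max(18/10, 111/64) = 1.8 servings → $1.62.
sweet potato only: max(18/3, 111/52) = 6 servings → $2.10.
kidney beans + sweet potato with both targets exact would need a negative amount; discard.
So the least-cost plan costs $1.62.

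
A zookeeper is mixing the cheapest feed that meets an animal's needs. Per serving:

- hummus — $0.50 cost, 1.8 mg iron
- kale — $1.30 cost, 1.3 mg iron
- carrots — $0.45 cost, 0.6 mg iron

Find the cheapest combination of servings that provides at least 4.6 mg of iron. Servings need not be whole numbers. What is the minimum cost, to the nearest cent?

Cost per mg of iron: hummus $0.2778, carrots $0.7500, kale $1.0000.
With no serving limits, use only hummus: 4.6 mg / 1.8 mg = 2.556 servings × $0.50 = $1.28.

$1.28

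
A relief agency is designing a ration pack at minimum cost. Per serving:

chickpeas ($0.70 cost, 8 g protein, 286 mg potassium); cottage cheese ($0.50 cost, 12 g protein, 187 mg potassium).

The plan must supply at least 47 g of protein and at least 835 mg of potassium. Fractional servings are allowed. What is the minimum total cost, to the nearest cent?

$2.19

The cheapest plan sits at a corner of the feasible region — with two constraints it uses at most two foods.
chickpeas only: max(47/8, 835/286) = 5.875 servings → $4.11.
cottage cheese only: max(47/12, 835/187) = 4.465 servings → $2.23.
chickpeas + cottage cheese with both tight: 0.6358 servings and 3.493 servings → $2.19.
The minimum over all feasible corners is $2.19.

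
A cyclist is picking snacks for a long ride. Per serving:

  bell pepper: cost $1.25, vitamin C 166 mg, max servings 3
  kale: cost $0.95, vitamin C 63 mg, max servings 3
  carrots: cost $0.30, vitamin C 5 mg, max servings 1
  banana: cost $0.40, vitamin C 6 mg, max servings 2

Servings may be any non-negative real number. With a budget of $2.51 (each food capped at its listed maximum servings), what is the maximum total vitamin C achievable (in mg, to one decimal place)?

333.3 mg

Vitamin C per dollar: bell pepper 132.8, kale 66.32, carrots 16.67, banana 15.
Take 2.008 servings of bell pepper: spends $2.51, +333.3 mg vitamin C (running total 333.3 mg).
Greedy by best ratio exhausts the cost allowance optimally: 333.3 mg.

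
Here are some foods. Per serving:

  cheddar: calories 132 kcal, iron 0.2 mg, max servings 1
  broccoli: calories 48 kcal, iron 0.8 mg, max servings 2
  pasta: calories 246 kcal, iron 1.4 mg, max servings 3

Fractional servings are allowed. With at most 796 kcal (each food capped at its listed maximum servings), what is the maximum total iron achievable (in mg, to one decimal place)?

Iron per kcal: broccoli 0.01667, pasta 0.005691, cheddar 0.001515.
Take 2 servings of broccoli: uses 96 kcal, +1.6 mg iron (running total 1.6 mg).
Take 2.846 servings of pasta: uses 700 kcal, +4.0 mg iron (running total 5.6 mg).
Greedy by best ratio exhausts the calories allowance optimally: 5.6 mg.

5.6 mg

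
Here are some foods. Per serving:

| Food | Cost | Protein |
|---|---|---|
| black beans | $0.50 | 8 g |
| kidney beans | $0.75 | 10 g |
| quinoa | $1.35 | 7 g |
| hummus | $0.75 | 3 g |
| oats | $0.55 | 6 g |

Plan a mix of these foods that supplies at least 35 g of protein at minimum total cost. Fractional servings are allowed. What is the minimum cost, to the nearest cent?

Cost per g of protein: black beans $0.0625, kidney beans $0.0750, oats $0.0917, quinoa $0.1929, hummus $0.2500.
With no serving limits, use only black beans: 35 g / 8 g = 4.375 servings × $0.50 = $2.19.

$2.19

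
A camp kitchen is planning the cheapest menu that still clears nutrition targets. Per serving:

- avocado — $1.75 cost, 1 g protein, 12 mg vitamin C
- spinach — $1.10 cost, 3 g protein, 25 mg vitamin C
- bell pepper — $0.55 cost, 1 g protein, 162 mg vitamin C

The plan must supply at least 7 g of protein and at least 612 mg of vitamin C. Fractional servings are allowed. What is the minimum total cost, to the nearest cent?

$3.23

Two binding constraints pin down two serving amounts, so the optimal mix uses at most two foods. The candidates are each food alone (scaled to the tighter of protein/vitamin C) and each pair with both constraints tight.
avocado only: max(7/1, 612/12) = 51 servings → $89.25.
spinach only: max(7/3, 612/25) = 24.48 servings → $26.93.
bell pepper only: max(7/1, 612/162) = 7 servings → $3.85.
avocado + spinach: the both-tight solution has a negative serving — not a feasible corner.
avocado + bell pepper with both tight: 3.48 servings and 3.52 servings → $8.03.
spinach + bell pepper with both tight: 1.132 servings and 3.603 servings → $3.23.
The minimum over all feasible corners is $3.23.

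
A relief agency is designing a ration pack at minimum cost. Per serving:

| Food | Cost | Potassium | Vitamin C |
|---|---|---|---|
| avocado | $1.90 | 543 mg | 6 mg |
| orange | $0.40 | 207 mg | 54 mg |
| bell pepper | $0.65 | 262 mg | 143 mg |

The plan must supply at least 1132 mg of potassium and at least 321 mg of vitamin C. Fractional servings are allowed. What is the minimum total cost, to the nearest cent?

$2.24

avocado only: max(1132/543, 321/6) = 53.5 servings → $101.65.
orange only: max(1132/207, 321/54) = 5.944 servings → $2.38.
bell pepper only: max(1132/262, 321/143) = 4.321 servings → $2.81.
avocado + orange: intersection lies outside the first quadrant.
avocado + bell pepper with both tight: 1.022 servings and 2.202 servings → $3.37.
orange + bell pepper with both tight: 5.033 servings and 0.3442 servings → $2.24.
So the least-cost plan costs $2.24.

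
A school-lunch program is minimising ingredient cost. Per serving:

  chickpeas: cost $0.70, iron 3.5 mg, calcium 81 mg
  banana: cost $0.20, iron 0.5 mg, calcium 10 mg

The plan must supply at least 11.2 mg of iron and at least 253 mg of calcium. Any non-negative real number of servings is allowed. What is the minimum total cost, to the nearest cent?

At the optimum either one food covers both requirements or two foods hit both targets exactly; no other combination can be cheaper.
chickpeas only: max(11.2/3.5, 253/81) = 3.2 servings → $2.24.
banana only: max(11.2/0.5, 253/10) = 25.3 servings → $5.06.
chickpeas + banana with both tight: 2.636 servings and 3.945 servings → $2.63.
Cheapest feasible corner: $2.24.

$2.24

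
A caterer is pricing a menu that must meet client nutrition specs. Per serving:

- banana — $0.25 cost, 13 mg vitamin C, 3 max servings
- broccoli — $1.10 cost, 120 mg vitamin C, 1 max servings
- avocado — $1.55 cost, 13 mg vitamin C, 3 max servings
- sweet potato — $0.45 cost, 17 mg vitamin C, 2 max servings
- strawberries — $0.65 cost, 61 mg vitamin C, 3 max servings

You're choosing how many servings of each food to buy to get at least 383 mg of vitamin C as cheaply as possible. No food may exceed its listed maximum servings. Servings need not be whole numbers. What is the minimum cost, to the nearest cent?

Cost per mg of vitamin C: broccoli $0.0092, strawberries $0.0107, banana $0.0192, sweet potato $0.0265, avocado $0.1192.
Take 1 serving of broccoli: +120.0 mg vitamin C for $1.10 (total $1.10, still need 263.0 mg).
Take 3 servings of strawberries: +183.0 mg vitamin C for $1.95 (total $3.05, still need 80.0 mg).
Take 3 servings of banana: +39.0 mg vitamin C for $0.75 (total $3.80, still need 41.0 mg).
Take 2 servings of sweet potato: +34.0 mg vitamin C for $0.90 (total $4.70, still need 7.0 mg).
Take 0.5385 servings of avocado: +7.0 mg vitamin C for $0.83 (total $5.53, still need 0.0 mg).
Filling from the cheapest source first is optimal under one linear minimum: $5.53.

$5.53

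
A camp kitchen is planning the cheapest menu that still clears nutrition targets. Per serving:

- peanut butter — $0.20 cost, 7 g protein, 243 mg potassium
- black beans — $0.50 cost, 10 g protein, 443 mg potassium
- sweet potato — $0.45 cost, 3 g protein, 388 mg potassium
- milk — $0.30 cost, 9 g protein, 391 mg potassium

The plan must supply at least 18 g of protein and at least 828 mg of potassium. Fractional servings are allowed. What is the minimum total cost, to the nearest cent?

$0.64

For a min-cost LP with two ≥-constraints, a basic feasible solution has at most two positive variables.
peanut butter only: max(18/7, 828/243) = 3.407 servings → $0.68.
black beans only: max(18/10, 828/443) = 1.869 servings → $0.93.
sweet potato only: max(18/3, 828/388) = 6 servings → $2.70.
milk only: max(18/9, 828/391) = 2.118 servings → $0.64.
peanut butter + black beans with both targets exact would need a negative amount; discard.
peanut butter + sweet potato with both tight: 2.265 servings and 0.7157 servings → $0.77.
peanut butter + milk: intersection lies outside the first quadrant.
black beans + sweet potato with both tight: 1.764 servings and 0.12 servings → $0.94.
black beans + milk: intersection lies outside the first quadrant.
sweet potato + milk with both tight: 0.1785 servings and 1.94 servings → $0.66.
The minimum over all feasible corners is $0.64.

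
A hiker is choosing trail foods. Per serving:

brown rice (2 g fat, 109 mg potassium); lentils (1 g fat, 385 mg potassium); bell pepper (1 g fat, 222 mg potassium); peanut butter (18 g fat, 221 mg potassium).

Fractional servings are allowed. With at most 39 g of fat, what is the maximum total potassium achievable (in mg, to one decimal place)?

Potassium per g fat: lentils 385, bell pepper 222, brown rice 54.5, peanut butter 12.28.
With no serving limits, spend the whole fat allowance on lentils: 39 g / 1 g × 385 mg = 15015.0 mg.

15015.0 mg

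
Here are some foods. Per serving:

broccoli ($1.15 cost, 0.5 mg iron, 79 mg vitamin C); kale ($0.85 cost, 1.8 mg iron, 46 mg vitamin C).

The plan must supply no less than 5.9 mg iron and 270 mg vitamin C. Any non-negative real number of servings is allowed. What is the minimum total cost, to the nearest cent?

$4.43

At the optimum either one food covers both requirements or two foods hit both targets exactly; no other combination can be cheaper.
broccoli only: max(5.9/0.5, 270/79) = 11.8 servings → $13.57.
kale only: max(5.9/1.8, 270/46) = 5.87 servings → $4.99.
broccoli + kale with both tight: 1.8 servings and 2.778 servings → $4.43.
So the least-cost plan costs $4.43.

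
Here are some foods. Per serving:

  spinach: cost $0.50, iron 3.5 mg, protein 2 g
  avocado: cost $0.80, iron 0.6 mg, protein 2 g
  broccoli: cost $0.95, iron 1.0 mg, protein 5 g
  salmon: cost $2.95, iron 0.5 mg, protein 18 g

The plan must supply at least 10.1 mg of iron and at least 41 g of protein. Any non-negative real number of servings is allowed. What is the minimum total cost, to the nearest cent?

Compare the cost at each extreme point of the feasible region.
spinach only: max(10.1/3.5, 41/2) = 20.5 servings → $10.25.
avocado only: max(10.1/0.6, 41/2) = 20.5 servings → $16.40.
broccoli only: max(10.1/1.0, 41/5) = 10.1 servings → $9.60.
salmon only: max(10.1/0.5, 41/18) = 20.2 servings → $59.59.
spinach + avocado: the both-tight solution has a negative serving — not a feasible corner.
spinach + broccoli with both tight: 0.6129 servings and 7.955 servings → $7.86.
spinach + salmon with both tight: 2.602 servings and 1.989 servings → $7.17.
avocado + broccoli with both tight: 9.5 servings and 4.4 servings → $11.78.
avocado + salmon with both tight: 16.46 servings and 0.449 servings → $14.49.
broccoli + salmon: the both-tight solution has a negative serving — not a feasible corner.
Cheapest feasible corner: $7.17.

$7.17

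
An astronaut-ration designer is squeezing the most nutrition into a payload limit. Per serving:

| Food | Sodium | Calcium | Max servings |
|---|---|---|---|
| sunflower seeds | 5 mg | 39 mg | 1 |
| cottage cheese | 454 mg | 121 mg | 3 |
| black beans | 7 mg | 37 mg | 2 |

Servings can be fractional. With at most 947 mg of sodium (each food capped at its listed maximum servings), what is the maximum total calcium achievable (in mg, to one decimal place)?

360.3 mg

Calcium per mg sodium: sunflower seeds 7.8, black beans 5.286, cottage cheese 0.2665.
Take 1 serving of sunflower seeds: uses 5 mg sodium, +39.0 mg calcium (running total 39.0 mg).
Take 2 servings of black beans: uses 14 mg sodium, +74.0 mg calcium (running total 113.0 mg).
Take 2.044 servings of cottage cheese: uses 928 mg sodium, +247.3 mg calcium (running total 360.3 mg).
Filling greedily by calcium-per-mg sodium is optimal for one linear limit, giving 360.3 mg.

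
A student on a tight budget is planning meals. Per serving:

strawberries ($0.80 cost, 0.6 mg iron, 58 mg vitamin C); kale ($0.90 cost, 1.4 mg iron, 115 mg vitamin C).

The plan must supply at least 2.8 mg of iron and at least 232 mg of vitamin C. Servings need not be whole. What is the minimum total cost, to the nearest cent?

At the optimum either one food covers both requirements or two foods hit both targets exactly; no other combination can be cheaper.
strawberries only: max(2.8/0.6, 232/58) = 4.667 servings → $3.73.
kale only: max(2.8/1.4, 232/115) = 2.017 servings → $1.82.
strawberries + kale with both tight: 0.2295 servings and 1.902 servings → $1.90.
Cheapest feasible corner: $1.82.

$1.82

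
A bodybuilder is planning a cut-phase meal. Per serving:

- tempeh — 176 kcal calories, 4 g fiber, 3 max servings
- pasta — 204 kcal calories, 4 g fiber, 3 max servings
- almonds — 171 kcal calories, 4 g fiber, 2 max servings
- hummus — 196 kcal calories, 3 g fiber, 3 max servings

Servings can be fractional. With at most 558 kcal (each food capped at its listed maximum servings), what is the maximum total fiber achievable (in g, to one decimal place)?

12.9 g

Fiber per kcal: almonds 0.02339, tempeh 0.02273, pasta 0.01961, hummus 0.01531.
Take 2 servings of almonds: uses 342 kcal, +8.0 g fiber (running total 8.0 g).
Take 1.227 servings of tempeh: uses 216 kcal, +4.9 g fiber (running total 12.9 g).
Greedy by best ratio exhausts the calories allowance optimally: 12.9 g.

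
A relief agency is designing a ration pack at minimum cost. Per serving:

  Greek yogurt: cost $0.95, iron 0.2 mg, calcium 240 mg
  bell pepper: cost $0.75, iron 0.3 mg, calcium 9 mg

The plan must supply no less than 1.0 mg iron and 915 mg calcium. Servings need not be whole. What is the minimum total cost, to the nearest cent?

Minimising a linear cost over {iron ≥ 1.0, calcium ≥ 915, servings ≥ 0} — the optimum is at a vertex, using one or two foods.
Greek yogurt only: max(1.0/0.2, 915/240) = 5 servings → $4.75.
bell pepper only: max(1.0/0.3, 915/9) = 101.7 servings → $76.25.
Greek yogurt + bell pepper with both tight: 3.782 servings and 0.812 servings → $4.20.
So the least-cost plan costs $4.20.

$4.20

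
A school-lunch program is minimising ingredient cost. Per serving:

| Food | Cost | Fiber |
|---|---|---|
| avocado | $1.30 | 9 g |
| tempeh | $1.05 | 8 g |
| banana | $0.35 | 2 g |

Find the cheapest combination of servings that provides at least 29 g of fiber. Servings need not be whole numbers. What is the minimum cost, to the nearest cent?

Cost per g of fiber: tempeh $0.1313, avocado $0.1444, banana $0.1750.
With no serving limits, use only tempeh: 29 g / 8 g = 3.625 servings × $1.05 = $3.81.

$3.81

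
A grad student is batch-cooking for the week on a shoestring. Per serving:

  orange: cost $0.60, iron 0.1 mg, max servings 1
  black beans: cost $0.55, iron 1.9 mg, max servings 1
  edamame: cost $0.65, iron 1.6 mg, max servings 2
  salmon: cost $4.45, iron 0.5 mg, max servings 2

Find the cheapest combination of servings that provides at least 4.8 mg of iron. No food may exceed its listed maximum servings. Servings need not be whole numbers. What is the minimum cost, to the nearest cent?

Cost per mg of iron: black beans $0.2895, edamame $0.4062, orange $6.0000, salmon $8.9000.
Take 1 serving of black beans: +1.9 mg iron for $0.55 (total $0.55, still need 2.9 mg).
Take 1.812 servings of edamame: +2.9 mg iron for $1.18 (total $1.73, still need 0.0 mg).
Greedy by cheapest-per-mg is optimal for a single linear constraint, so the minimum cost is $1.73.

$1.73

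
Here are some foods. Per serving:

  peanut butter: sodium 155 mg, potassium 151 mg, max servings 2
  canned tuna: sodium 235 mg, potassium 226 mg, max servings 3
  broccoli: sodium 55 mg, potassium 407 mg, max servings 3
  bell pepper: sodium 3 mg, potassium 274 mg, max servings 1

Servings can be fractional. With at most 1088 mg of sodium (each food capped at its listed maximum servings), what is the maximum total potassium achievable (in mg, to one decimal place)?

Potassium per mg sodium: bell pepper 91.33, broccoli 7.4, peanut butter 0.9742, canned tuna 0.9617.
Take 1 serving of bell pepper: uses 3 mg sodium, +274.0 mg potassium (running total 274.0 mg).
Take 3 servings of broccoli: uses 165 mg sodium, +1221.0 mg potassium (running total 1495.0 mg).
Take 2 servings of peanut butter: uses 310 mg sodium, +302.0 mg potassium (running total 1797.0 mg).
Take 2.596 servings of canned tuna: uses 610 mg sodium, +586.6 mg potassium (running total 2383.6 mg).
Filling greedily by potassium-per-mg sodium is optimal for one linear limit, giving 2383.6 mg.

2383.6 mg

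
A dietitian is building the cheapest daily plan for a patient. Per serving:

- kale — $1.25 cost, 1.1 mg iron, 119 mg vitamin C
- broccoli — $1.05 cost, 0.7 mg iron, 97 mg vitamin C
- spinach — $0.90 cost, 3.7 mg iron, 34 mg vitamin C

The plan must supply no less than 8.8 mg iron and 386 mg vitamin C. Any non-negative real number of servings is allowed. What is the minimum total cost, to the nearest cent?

Two binding constraints pin down two serving amounts, so the optimal mix uses at most two foods. The candidates are each food alone (scaled to the tighter of iron/vitamin C) and each pair with both constraints tight.
kale only: max(8.8/1.1, 386/119) = 8 servings → $10.00.
broccoli only: max(8.8/0.7, 386/97) = 12.57 servings → $13.20.
spinach only: max(8.8/3.7, 386/34) = 11.35 servings → $10.22.
kale + broccoli with both targets exact would need a negative amount; discard.
kale + spinach with both tight: 2.802 servings and 1.545 servings → $4.89.
broccoli + spinach with both tight: 3.369 servings and 1.741 servings → $5.10.
So the least-cost plan costs $4.89.

$4.89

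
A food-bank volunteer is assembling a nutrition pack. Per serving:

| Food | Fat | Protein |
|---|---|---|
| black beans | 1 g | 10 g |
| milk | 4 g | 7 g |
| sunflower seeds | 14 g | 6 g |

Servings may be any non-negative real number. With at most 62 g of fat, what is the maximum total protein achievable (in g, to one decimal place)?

Protein per g fat: black beans 10, milk 1.75, sunflower seeds 0.4286.
With no serving limits, spend the whole fat allowance on black beans: 62 g / 1 g × 10 g = 620.0 g.

620.0 g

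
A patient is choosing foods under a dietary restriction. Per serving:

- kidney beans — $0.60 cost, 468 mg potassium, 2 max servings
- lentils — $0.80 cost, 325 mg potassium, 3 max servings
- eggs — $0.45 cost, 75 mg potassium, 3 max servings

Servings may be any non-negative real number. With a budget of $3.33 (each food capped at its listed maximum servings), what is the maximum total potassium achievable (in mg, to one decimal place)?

Potassium per dollar: kidney beans 780, lentils 406.2, eggs 166.7.
Take 2 servings of kidney beans: spends $1.20, +936.0 mg potassium (running total 936.0 mg).
Take 2.663 servings of lentils: spends $2.13, +865.3 mg potassium (running total 1801.3 mg).
Filling greedily by potassium-per-dollar is optimal for one linear limit, giving 1801.3 mg.

1801.3 mg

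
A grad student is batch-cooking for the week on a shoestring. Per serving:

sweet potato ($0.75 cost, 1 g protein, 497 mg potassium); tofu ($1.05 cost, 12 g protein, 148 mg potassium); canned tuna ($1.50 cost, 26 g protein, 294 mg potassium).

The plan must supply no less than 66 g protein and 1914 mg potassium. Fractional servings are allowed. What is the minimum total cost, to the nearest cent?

An LP optimum is at a vertex; with two nutrient constraints at most two foods are used. Check each candidate.
sweet potato only: max(66/1, 1914/497) = 66 servings → $49.50.
tofu only: max(66/12, 1914/148) = 12.93 servings → $13.58.
canned tuna only: max(66/26, 1914/294) = 6.51 servings → $9.77.
sweet potato + tofu with both tight: 2.27 servings and 5.311 servings → $7.28.
sweet potato + canned tuna with both tight: 2.404 servings and 2.446 servings → $5.47.
tofu + canned tuna with both targets exact would need a negative amount; discard.
So the least-cost plan costs $5.47.

$5.47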